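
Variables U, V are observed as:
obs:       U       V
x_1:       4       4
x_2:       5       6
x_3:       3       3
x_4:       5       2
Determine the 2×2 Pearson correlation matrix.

Step 1 — column means:
  mean(U) = (4 + 5 + 3 + 5) / 4 = 17/4 = 4.25
  mean(V) = (4 + 6 + 3 + 2) / 4 = 15/4 = 3.75

Step 2 — sample variances and covariances s[i,j] = (1/(n-1)) · Σ_k (x_{k,i} - mean_i) · (x_{k,j} - mean_j), with n-1 = 3:
  s[U,U] = ((-0.25)·(-0.25) + (0.75)·(0.75) + (-1.25)·(-1.25) + (0.75)·(0.75)) / 3 = 2.75/3 = 0.9167
  s[U,V] = ((-0.25)·(0.25) + (0.75)·(2.25) + (-1.25)·(-0.75) + (0.75)·(-1.75)) / 3 = 1.25/3 = 0.4167
  s[V,V] = ((0.25)·(0.25) + (2.25)·(2.25) + (-0.75)·(-0.75) + (-1.75)·(-1.75)) / 3 = 8.75/3 = 2.9167
  Sample standard deviations s_i = √(s[i,i]):
  s(U) = √(0.9167) = 0.9574
  s(V) = √(2.9167) = 1.7078

Step 3 — r_{ij} = s_{ij} / (s_i · s_j):
  r[U,U] = 1 (diagonal).
  r[U,V] = 0.4167 / (0.9574 · 1.7078) = 0.4167 / 1.6351 = 0.2548
  r[V,V] = 1 (diagonal).

R is symmetric with unit diagonal. Assembling:

R = [[1, 0.2548],
 [0.2548, 1]]


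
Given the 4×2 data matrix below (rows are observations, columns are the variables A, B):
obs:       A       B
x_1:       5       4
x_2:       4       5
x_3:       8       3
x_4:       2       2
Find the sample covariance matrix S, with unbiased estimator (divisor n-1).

Step 1 — column means:
  mean(A) = (5 + 4 + 8 + 2) / 4 = 19/4 = 4.75
  mean(B) = (4 + 5 + 3 + 2) / 4 = 14/4 = 3.5

Step 2 — sample covariance S[i,j] = (1/(n-1)) · Σ_k (x_{k,i} - mean_i) · (x_{k,j} - mean_j), with n-1 = 3.
  S[A,A] = ((0.25)·(0.25) + (-0.75)·(-0.75) + (3.25)·(3.25) + (-2.75)·(-2.75)) / 3 = 18.75/3 = 6.25
  S[A,B] = ((0.25)·(0.5) + (-0.75)·(1.5) + (3.25)·(-0.5) + (-2.75)·(-1.5)) / 3 = 1.5/3 = 0.5
  S[B,B] = ((0.5)·(0.5) + (1.5)·(1.5) + (-0.5)·(-0.5) + (-1.5)·(-1.5)) / 3 = 5/3 = 1.6667

S is symmetric (S[j,i] = S[i,j]). Assembling:

S = [[6.25, 0.5],
 [0.5, 1.6667]]


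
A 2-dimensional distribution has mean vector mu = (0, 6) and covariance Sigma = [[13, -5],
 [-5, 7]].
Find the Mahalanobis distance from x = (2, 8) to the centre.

Step 1 — centre the observation: (x - mu) = (2, 2).

Step 2 — invert Sigma. det(Sigma) = 13·7 - (-5)² = 66.
  Sigma^{-1} = (1/det) · [[d, -b], [-b, a]] = [[0.1061, 0.0758],
 [0.0758, 0.197]].

Step 3 — form the quadratic (x - mu)^T · Sigma^{-1} · (x - mu):
  Sigma^{-1} · (x - mu) = (0.3636, 0.5455).
  (x - mu)^T · [Sigma^{-1} · (x - mu)] = (2)·(0.3636) + (2)·(0.5455) = 1.8182.

Step 4 — take square root: d = √(1.8182) ≈ 1.3484.

d(x, mu) = √(1.8182) ≈ 1.3484


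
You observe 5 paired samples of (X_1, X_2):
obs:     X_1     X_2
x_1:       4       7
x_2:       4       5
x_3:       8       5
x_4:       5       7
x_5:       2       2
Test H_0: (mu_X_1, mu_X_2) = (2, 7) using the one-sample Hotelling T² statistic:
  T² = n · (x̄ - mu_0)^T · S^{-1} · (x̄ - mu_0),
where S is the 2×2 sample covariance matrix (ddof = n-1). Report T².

Step 1 — sample mean vector:
  mean(X_1) = (4 + 4 + 8 + 5 + 2) / 5 = 23/5 = 4.6
  mean(X_2) = (7 + 5 + 5 + 7 + 2) / 5 = 26/5 = 5.2
  x̄ = (4.6, 5.2),  deviation x̄ - mu_0 = (4.6, 5.2) - (2, 7) = (2.6, -1.8).

Step 2 — sample covariance matrix, S[i,j] = (1/(n-1)) · Σ_k (x_{k,i} - mean_i) · (x_{k,j} - mean_j), divisor n-1 = 4:
  S[X_1,X_1] = ((-0.6)·(-0.6) + (-0.6)·(-0.6) + (3.4)·(3.4) + (0.4)·(0.4) + (-2.6)·(-2.6)) / 4 = 19.2/4 = 4.8
  S[X_1,X_2] = ((-0.6)·(1.8) + (-0.6)·(-0.2) + (3.4)·(-0.2) + (0.4)·(1.8) + (-2.6)·(-3.2)) / 4 = 7.4/4 = 1.85
  S[X_2,X_2] = ((1.8)·(1.8) + (-0.2)·(-0.2) + (-0.2)·(-0.2) + (1.8)·(1.8) + (-3.2)·(-3.2)) / 4 = 16.8/4 = 4.2
  S = [[4.8, 1.85],
 [1.85, 4.2]].

Step 3 — invert S. det(S) = 4.8·4.2 - (1.85)² = 16.7375.
  S^{-1} = (1/det) · [[d, -b], [-b, a]] = [[0.2509, -0.1105],
 [-0.1105, 0.2868]].

Step 4 — quadratic form (x̄ - mu_0)^T · S^{-1} · (x̄ - mu_0):
  S^{-1} · (x̄ - mu_0) = (0.8514, -0.8036),
  (x̄ - mu_0)^T · [...] = (2.6)·(0.8514) + (-1.8)·(-0.8036) = 3.66.

Step 5 — scale by n: T² = 5 · 3.66 = 18.3002.

T² ≈ 18.3002


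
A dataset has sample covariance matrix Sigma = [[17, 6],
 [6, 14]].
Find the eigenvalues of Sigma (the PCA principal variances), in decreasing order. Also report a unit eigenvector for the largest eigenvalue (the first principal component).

Step 1 — characteristic polynomial of 2×2 Sigma:
  det(Sigma - λI) = λ² - trace · λ + det = 0.
  trace = 17 + 14 = 31, det = 17·14 - (6)² = 202.
Step 2 — discriminant:
  Δ = trace² - 4·det = 961 - 808 = 153.
Step 3 — eigenvalues:
  λ = (trace ± √Δ)/2 = (31 ± 12.3693)/2,
  λ_1 = 21.6847,  λ_2 = 9.3153.

Step 4 — unit eigenvector for λ_1: solve (Sigma - λ_1 I)v = 0. First row:
  (17 - 21.6847)·v_x + (6)·v_y = 0, i.e. (-4.6847)·v_x + (6)·v_y = 0,
  so v ∝ (b, λ_1 - a) = (6, 4.6847) = u.
  ||u|| = √((6)² + (4.6847)²) = √(57.946) ≈ 7.6122,
  v_1 = u/||u|| ≈ (0.7882, 0.6154) (||v_1|| = 1).

λ_1 = 21.6847,  λ_2 = 9.3153;  v_1 ≈ (0.7882, 0.6154)


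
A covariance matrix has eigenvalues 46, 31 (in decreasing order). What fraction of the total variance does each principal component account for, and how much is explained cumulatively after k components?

Step 1 — total variance = trace(Sigma) = Σ λ_i = 46 + 31 = 77.

Step 2 — fraction explained by component i = λ_i / Σ λ:
  PC1: 46/77 = 0.5974
  PC2: 31/77 = 0.4026

Step 3 — cumulative fraction after k components = (λ_1 + ... + λ_k) / Σ λ:
  k = 1: 46/77 = 0.5974
  k = 2: (46 + 31)/77 = 77/77 = 1

Summary (fraction, with percent):

explained: PC1 0.5974 (59.74%), PC2 0.4026 (40.26%);  cumulative: 0.5974, 1


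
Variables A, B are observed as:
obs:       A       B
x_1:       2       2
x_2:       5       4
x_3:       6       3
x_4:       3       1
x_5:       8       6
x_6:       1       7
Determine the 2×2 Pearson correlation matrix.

Step 1 — column means:
  mean(A) = (2 + 5 + 6 + 3 + 8 + 1) / 6 = 25/6 = 4.1667
  mean(B) = (2 + 4 + 3 + 1 + 6 + 7) / 6 = 23/6 = 3.8333

Step 2 — sample variances and covariances s[i,j] = (1/(n-1)) · Σ_k (x_{k,i} - mean_i) · (x_{k,j} - mean_j), with n-1 = 5:
  s[A,A] = ((-2.1667)·(-2.1667) + (0.8333)·(0.8333) + (1.8333)·(1.8333) + (-1.1667)·(-1.1667) + (3.8333)·(3.8333) + (-3.1667)·(-3.1667)) / 5 = 34.8333/5 = 6.9667
  s[A,B] = ((-2.1667)·(-1.8333) + (0.8333)·(0.1667) + (1.8333)·(-0.8333) + (-1.1667)·(-2.8333) + (3.8333)·(2.1667) + (-3.1667)·(3.1667)) / 5 = 4.1667/5 = 0.8333
  s[B,B] = ((-1.8333)·(-1.8333) + (0.1667)·(0.1667) + (-0.8333)·(-0.8333) + (-2.8333)·(-2.8333) + (2.1667)·(2.1667) + (3.1667)·(3.1667)) / 5 = 26.8333/5 = 5.3667
  Sample standard deviations s_i = √(s[i,i]):
  s(A) = √(6.9667) = 2.6394
  s(B) = √(5.3667) = 2.3166

Step 3 — r_{ij} = s_{ij} / (s_i · s_j):
  r[A,A] = 1 (diagonal).
  r[A,B] = 0.8333 / (2.6394 · 2.3166) = 0.8333 / 6.1146 = 0.1363
  r[B,B] = 1 (diagonal).

R is symmetric with unit diagonal. Assembling:

R = [[1, 0.1363],
 [0.1363, 1]]


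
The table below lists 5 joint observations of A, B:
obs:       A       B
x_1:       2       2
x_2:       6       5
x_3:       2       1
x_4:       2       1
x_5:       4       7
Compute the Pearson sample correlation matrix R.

Step 1 — column means:
  mean(A) = (2 + 6 + 2 + 2 + 4) / 5 = 16/5 = 3.2
  mean(B) = (2 + 5 + 1 + 1 + 7) / 5 = 16/5 = 3.2

Step 2 — sample variances and covariances s[i,j] = (1/(n-1)) · Σ_k (x_{k,i} - mean_i) · (x_{k,j} - mean_j), with n-1 = 4:
  s[A,A] = ((-1.2)·(-1.2) + (2.8)·(2.8) + (-1.2)·(-1.2) + (-1.2)·(-1.2) + (0.8)·(0.8)) / 4 = 12.8/4 = 3.2
  s[A,B] = ((-1.2)·(-1.2) + (2.8)·(1.8) + (-1.2)·(-2.2) + (-1.2)·(-2.2) + (0.8)·(3.8)) / 4 = 14.8/4 = 3.7
  s[B,B] = ((-1.2)·(-1.2) + (1.8)·(1.8) + (-2.2)·(-2.2) + (-2.2)·(-2.2) + (3.8)·(3.8)) / 4 = 28.8/4 = 7.2
  Sample standard deviations s_i = √(s[i,i]):
  s(A) = √(3.2) = 1.7889
  s(B) = √(7.2) = 2.6833

Step 3 — r_{ij} = s_{ij} / (s_i · s_j):
  r[A,A] = 1 (diagonal).
  r[A,B] = 3.7 / (1.7889 · 2.6833) = 3.7 / 4.8 = 0.7708
  r[B,B] = 1 (diagonal).

R is symmetric with unit diagonal. Assembling:

R = [[1, 0.7708],
 [0.7708, 1]]


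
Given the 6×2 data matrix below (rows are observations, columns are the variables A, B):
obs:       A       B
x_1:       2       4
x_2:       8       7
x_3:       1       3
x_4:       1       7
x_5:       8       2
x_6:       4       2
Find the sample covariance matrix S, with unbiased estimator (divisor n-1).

Step 1 — column means:
  mean(A) = (2 + 8 + 1 + 1 + 8 + 4) / 6 = 24/6 = 4
  mean(B) = (4 + 7 + 3 + 7 + 2 + 2) / 6 = 25/6 = 4.1667

Step 2 — sample covariance S[i,j] = (1/(n-1)) · Σ_k (x_{k,i} - mean_i) · (x_{k,j} - mean_j), with n-1 = 5.
  S[A,A] = ((-2)·(-2) + (4)·(4) + (-3)·(-3) + (-3)·(-3) + (4)·(4) + (0)·(0)) / 5 = 54/5 = 10.8
  S[A,B] = ((-2)·(-0.1667) + (4)·(2.8333) + (-3)·(-1.1667) + (-3)·(2.8333) + (4)·(-2.1667) + (0)·(-2.1667)) / 5 = -2/5 = -0.4
  S[B,B] = ((-0.1667)·(-0.1667) + (2.8333)·(2.8333) + (-1.1667)·(-1.1667) + (2.8333)·(2.8333) + (-2.1667)·(-2.1667) + (-2.1667)·(-2.1667)) / 5 = 26.8333/5 = 5.3667

S is symmetric (S[j,i] = S[i,j]). Assembling:

S = [[10.8, -0.4],
 [-0.4, 5.3667]]


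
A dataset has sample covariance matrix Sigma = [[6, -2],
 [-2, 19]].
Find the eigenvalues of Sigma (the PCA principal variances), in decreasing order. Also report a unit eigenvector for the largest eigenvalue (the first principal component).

Step 1 — characteristic polynomial of 2×2 Sigma:
  det(Sigma - λI) = λ² - trace · λ + det = 0.
  trace = 6 + 19 = 25, det = 6·19 - (-2)² = 110.
Step 2 — discriminant:
  Δ = trace² - 4·det = 625 - 440 = 185.
Step 3 — eigenvalues:
  λ = (trace ± √Δ)/2 = (25 ± 13.6015)/2,
  λ_1 = 19.3007,  λ_2 = 5.6993.

Step 4 — unit eigenvector for λ_1: solve (Sigma - λ_1 I)v = 0. First row:
  (6 - 19.3007)·v_x + (-2)·v_y = 0, i.e. (-13.3007)·v_x + (-2)·v_y = 0,
  so v ∝ (b, λ_1 - a) = (-2, 13.3007); multiply by -1 so the first entry is positive: u = (2, -13.3007).
  ||u|| = √((2)² + (-13.3007)²) = √(180.9096) ≈ 13.4503,
  v_1 = u/||u|| ≈ (0.1487, -0.9889) (||v_1|| = 1).

λ_1 = 19.3007,  λ_2 = 5.6993;  v_1 ≈ (0.1487, -0.9889)


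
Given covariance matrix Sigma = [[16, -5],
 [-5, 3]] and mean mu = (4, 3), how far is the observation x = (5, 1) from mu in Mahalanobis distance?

Step 1 — centre the observation: (x - mu) = (1, -2).

Step 2 — invert Sigma. det(Sigma) = 16·3 - (-5)² = 23.
  Sigma^{-1} = (1/det) · [[d, -b], [-b, a]] = [[0.1304, 0.2174],
 [0.2174, 0.6957]].

Step 3 — form the quadratic (x - mu)^T · Sigma^{-1} · (x - mu):
  Sigma^{-1} · (x - mu) = (-0.3043, -1.1739).
  (x - mu)^T · [Sigma^{-1} · (x - mu)] = (1)·(-0.3043) + (-2)·(-1.1739) = 2.0435.

Step 4 — take square root: d = √(2.0435) ≈ 1.4295.

d(x, mu) = √(2.0435) ≈ 1.4295


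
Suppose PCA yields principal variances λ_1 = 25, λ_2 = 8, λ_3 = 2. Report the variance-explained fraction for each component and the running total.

Step 1 — total variance = trace(Sigma) = Σ λ_i = 25 + 8 + 2 = 35.

Step 2 — fraction explained by component i = λ_i / Σ λ:
  PC1: 25/35 = 0.7143
  PC2: 8/35 = 0.2286
  PC3: 2/35 = 0.0571

Step 3 — cumulative fraction after k components = (λ_1 + ... + λ_k) / Σ λ:
  k = 1: 25/35 = 0.7143
  k = 2: (25 + 8)/35 = 33/35 = 0.9429
  k = 3: (25 + 8 + 2)/35 = 35/35 = 1

Summary (fraction, with percent):

explained: PC1 0.7143 (71.43%), PC2 0.2286 (22.86%), PC3 0.0571 (5.71%);  cumulative: 0.7143, 0.9429, 1


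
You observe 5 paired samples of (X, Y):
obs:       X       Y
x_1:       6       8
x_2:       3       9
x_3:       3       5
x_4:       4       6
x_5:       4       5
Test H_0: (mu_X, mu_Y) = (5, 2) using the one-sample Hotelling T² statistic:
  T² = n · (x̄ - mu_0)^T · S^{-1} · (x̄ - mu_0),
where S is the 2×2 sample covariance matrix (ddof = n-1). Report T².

Step 1 — sample mean vector:
  mean(X) = (6 + 3 + 3 + 4 + 4) / 5 = 20/5 = 4
  mean(Y) = (8 + 9 + 5 + 6 + 5) / 5 = 33/5 = 6.6
  x̄ = (4, 6.6),  deviation x̄ - mu_0 = (4, 6.6) - (5, 2) = (-1, 4.6).

Step 2 — sample covariance matrix, S[i,j] = (1/(n-1)) · Σ_k (x_{k,i} - mean_i) · (x_{k,j} - mean_j), divisor n-1 = 4:
  S[X,X] = ((2)·(2) + (-1)·(-1) + (-1)·(-1) + (0)·(0) + (0)·(0)) / 4 = 6/4 = 1.5
  S[X,Y] = ((2)·(1.4) + (-1)·(2.4) + (-1)·(-1.6) + (0)·(-0.6) + (0)·(-1.6)) / 4 = 2/4 = 0.5
  S[Y,Y] = ((1.4)·(1.4) + (2.4)·(2.4) + (-1.6)·(-1.6) + (-0.6)·(-0.6) + (-1.6)·(-1.6)) / 4 = 13.2/4 = 3.3
  S = [[1.5, 0.5],
 [0.5, 3.3]].

Step 3 — invert S. det(S) = 1.5·3.3 - (0.5)² = 4.7.
  S^{-1} = (1/det) · [[d, -b], [-b, a]] = [[0.7021, -0.1064],
 [-0.1064, 0.3191]].

Step 4 — quadratic form (x̄ - mu_0)^T · S^{-1} · (x̄ - mu_0):
  S^{-1} · (x̄ - mu_0) = (-1.1915, 1.5745),
  (x̄ - mu_0)^T · [...] = (-1)·(-1.1915) + (4.6)·(1.5745) = 8.434.

Step 5 — scale by n: T² = 5 · 8.434 = 42.1702.

T² ≈ 42.1702


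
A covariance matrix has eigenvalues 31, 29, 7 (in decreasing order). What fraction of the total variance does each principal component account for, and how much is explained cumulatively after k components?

Step 1 — total variance = trace(Sigma) = Σ λ_i = 31 + 29 + 7 = 67.

Step 2 — fraction explained by component i = λ_i / Σ λ:
  PC1: 31/67 = 0.4627
  PC2: 29/67 = 0.4328
  PC3: 7/67 = 0.1045

Step 3 — cumulative fraction after k components = (λ_1 + ... + λ_k) / Σ λ:
  k = 1: 31/67 = 0.4627
  k = 2: (31 + 29)/67 = 60/67 = 0.8955
  k = 3: (31 + 29 + 7)/67 = 67/67 = 1

Summary (fraction, with percent):

explained: PC1 0.4627 (46.27%), PC2 0.4328 (43.28%), PC3 0.1045 (10.45%);  cumulative: 0.4627, 0.8955, 1


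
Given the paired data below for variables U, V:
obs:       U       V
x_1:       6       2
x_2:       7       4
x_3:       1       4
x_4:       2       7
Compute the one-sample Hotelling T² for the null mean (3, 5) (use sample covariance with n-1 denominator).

Step 1 — sample mean vector:
  mean(U) = (6 + 7 + 1 + 2) / 4 = 16/4 = 4
  mean(V) = (2 + 4 + 4 + 7) / 4 = 17/4 = 4.25
  x̄ = (4, 4.25),  deviation x̄ - mu_0 = (4, 4.25) - (3, 5) = (1, -0.75).

Step 2 — sample covariance matrix, S[i,j] = (1/(n-1)) · Σ_k (x_{k,i} - mean_i) · (x_{k,j} - mean_j), divisor n-1 = 3:
  S[U,U] = ((2)·(2) + (3)·(3) + (-3)·(-3) + (-2)·(-2)) / 3 = 26/3 = 8.6667
  S[U,V] = ((2)·(-2.25) + (3)·(-0.25) + (-3)·(-0.25) + (-2)·(2.75)) / 3 = -10/3 = -3.3333
  S[V,V] = ((-2.25)·(-2.25) + (-0.25)·(-0.25) + (-0.25)·(-0.25) + (2.75)·(2.75)) / 3 = 12.75/3 = 4.25
  S = [[8.6667, -3.3333],
 [-3.3333, 4.25]].

Step 3 — invert S. det(S) = 8.6667·4.25 - (-3.3333)² = 25.7222.
  S^{-1} = (1/det) · [[d, -b], [-b, a]] = [[0.1652, 0.1296],
 [0.1296, 0.3369]].

Step 4 — quadratic form (x̄ - mu_0)^T · S^{-1} · (x̄ - mu_0):
  S^{-1} · (x̄ - mu_0) = (0.068, -0.1231),
  (x̄ - mu_0)^T · [...] = (1)·(0.068) + (-0.75)·(-0.1231) = 0.1604.

Step 5 — scale by n: T² = 4 · 0.1604 = 0.6415.

T² ≈ 0.6415


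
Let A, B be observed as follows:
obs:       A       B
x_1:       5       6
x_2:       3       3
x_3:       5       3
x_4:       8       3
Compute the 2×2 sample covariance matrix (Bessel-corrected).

Step 1 — column means:
  mean(A) = (5 + 3 + 5 + 8) / 4 = 21/4 = 5.25
  mean(B) = (6 + 3 + 3 + 3) / 4 = 15/4 = 3.75

Step 2 — sample covariance S[i,j] = (1/(n-1)) · Σ_k (x_{k,i} - mean_i) · (x_{k,j} - mean_j), with n-1 = 3.
  S[A,A] = ((-0.25)·(-0.25) + (-2.25)·(-2.25) + (-0.25)·(-0.25) + (2.75)·(2.75)) / 3 = 12.75/3 = 4.25
  S[A,B] = ((-0.25)·(2.25) + (-2.25)·(-0.75) + (-0.25)·(-0.75) + (2.75)·(-0.75)) / 3 = -0.75/3 = -0.25
  S[B,B] = ((2.25)·(2.25) + (-0.75)·(-0.75) + (-0.75)·(-0.75) + (-0.75)·(-0.75)) / 3 = 6.75/3 = 2.25

S is symmetric (S[j,i] = S[i,j]). Assembling:

S = [[4.25, -0.25],
 [-0.25, 2.25]]


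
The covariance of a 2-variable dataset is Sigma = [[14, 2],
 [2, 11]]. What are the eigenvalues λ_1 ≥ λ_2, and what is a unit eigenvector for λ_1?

Step 1 — characteristic polynomial of 2×2 Sigma:
  det(Sigma - λI) = λ² - trace · λ + det = 0.
  trace = 14 + 11 = 25, det = 14·11 - (2)² = 150.
Step 2 — discriminant:
  Δ = trace² - 4·det = 625 - 600 = 25.
Step 3 — eigenvalues:
  λ = (trace ± √Δ)/2 = (25 ± 5)/2,
  λ_1 = 15,  λ_2 = 10.

Step 4 — unit eigenvector for λ_1: solve (Sigma - λ_1 I)v = 0. First row:
  (14 - 15)·v_x + (2)·v_y = 0, i.e. (-1)·v_x + (2)·v_y = 0,
  so v ∝ (b, λ_1 - a) = (2, 1) = u.
  ||u|| = √((2)² + (1)²) = √(5) ≈ 2.2361,
  v_1 = u/||u|| ≈ (0.8944, 0.4472) (||v_1|| = 1).

λ_1 = 15,  λ_2 = 10;  v_1 ≈ (0.8944, 0.4472)


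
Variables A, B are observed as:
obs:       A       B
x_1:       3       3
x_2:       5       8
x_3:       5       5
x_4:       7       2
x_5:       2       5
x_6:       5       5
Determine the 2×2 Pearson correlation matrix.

Step 1 — column means:
  mean(A) = (3 + 5 + 5 + 7 + 2 + 5) / 6 = 27/6 = 4.5
  mean(B) = (3 + 8 + 5 + 2 + 5 + 5) / 6 = 28/6 = 4.6667

Step 2 — sample variances and covariances s[i,j] = (1/(n-1)) · Σ_k (x_{k,i} - mean_i) · (x_{k,j} - mean_j), with n-1 = 5:
  s[A,A] = ((-1.5)·(-1.5) + (0.5)·(0.5) + (0.5)·(0.5) + (2.5)·(2.5) + (-2.5)·(-2.5) + (0.5)·(0.5)) / 5 = 15.5/5 = 3.1
  s[A,B] = ((-1.5)·(-1.6667) + (0.5)·(3.3333) + (0.5)·(0.3333) + (2.5)·(-2.6667) + (-2.5)·(0.3333) + (0.5)·(0.3333)) / 5 = -3/5 = -0.6
  s[B,B] = ((-1.6667)·(-1.6667) + (3.3333)·(3.3333) + (0.3333)·(0.3333) + (-2.6667)·(-2.6667) + (0.3333)·(0.3333) + (0.3333)·(0.3333)) / 5 = 21.3333/5 = 4.2667
  Sample standard deviations s_i = √(s[i,i]):
  s(A) = √(3.1) = 1.7607
  s(B) = √(4.2667) = 2.0656

Step 3 — r_{ij} = s_{ij} / (s_i · s_j):
  r[A,A] = 1 (diagonal).
  r[A,B] = -0.6 / (1.7607 · 2.0656) = -0.6 / 3.6368 = -0.165
  r[B,B] = 1 (diagonal).

R is symmetric with unit diagonal. Assembling:

R = [[1, -0.165],
 [-0.165, 1]]


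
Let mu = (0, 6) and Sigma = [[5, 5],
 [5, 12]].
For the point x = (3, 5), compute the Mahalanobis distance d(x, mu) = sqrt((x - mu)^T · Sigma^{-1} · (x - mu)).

Step 1 — centre the observation: (x - mu) = (3, -1).

Step 2 — invert Sigma. det(Sigma) = 5·12 - (5)² = 35.
  Sigma^{-1} = (1/det) · [[d, -b], [-b, a]] = [[0.3429, -0.1429],
 [-0.1429, 0.1429]].

Step 3 — form the quadratic (x - mu)^T · Sigma^{-1} · (x - mu):
  Sigma^{-1} · (x - mu) = (1.1714, -0.5714).
  (x - mu)^T · [Sigma^{-1} · (x - mu)] = (3)·(1.1714) + (-1)·(-0.5714) = 4.0857.

Step 4 — take square root: d = √(4.0857) ≈ 2.0213.

d(x, mu) = √(4.0857) ≈ 2.0213


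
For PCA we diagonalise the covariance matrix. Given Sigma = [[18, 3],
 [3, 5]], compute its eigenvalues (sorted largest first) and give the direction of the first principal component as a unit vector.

Step 1 — characteristic polynomial of 2×2 Sigma:
  det(Sigma - λI) = λ² - trace · λ + det = 0.
  trace = 18 + 5 = 23, det = 18·5 - (3)² = 81.
Step 2 — discriminant:
  Δ = trace² - 4·det = 529 - 324 = 205.
Step 3 — eigenvalues:
  λ = (trace ± √Δ)/2 = (23 ± 14.3178)/2,
  λ_1 = 18.6589,  λ_2 = 4.3411.

Step 4 — unit eigenvector for λ_1: solve (Sigma - λ_1 I)v = 0. First row:
  (18 - 18.6589)·v_x + (3)·v_y = 0, i.e. (-0.6589)·v_x + (3)·v_y = 0,
  so v ∝ (b, λ_1 - a) = (3, 0.6589) = u.
  ||u|| = √((3)² + (0.6589)²) = √(9.4342) ≈ 3.0715,
  v_1 = u/||u|| ≈ (0.9767, 0.2145) (||v_1|| = 1).

λ_1 = 18.6589,  λ_2 = 4.3411;  v_1 ≈ (0.9767, 0.2145)


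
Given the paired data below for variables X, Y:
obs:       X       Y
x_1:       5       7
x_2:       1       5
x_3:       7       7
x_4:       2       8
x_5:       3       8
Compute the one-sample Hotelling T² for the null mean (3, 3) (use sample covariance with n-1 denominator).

Step 1 — sample mean vector:
  mean(X) = (5 + 1 + 7 + 2 + 3) / 5 = 18/5 = 3.6
  mean(Y) = (7 + 5 + 7 + 8 + 8) / 5 = 35/5 = 7
  x̄ = (3.6, 7),  deviation x̄ - mu_0 = (3.6, 7) - (3, 3) = (0.6, 4).

Step 2 — sample covariance matrix, S[i,j] = (1/(n-1)) · Σ_k (x_{k,i} - mean_i) · (x_{k,j} - mean_j), divisor n-1 = 4:
  S[X,X] = ((1.4)·(1.4) + (-2.6)·(-2.6) + (3.4)·(3.4) + (-1.6)·(-1.6) + (-0.6)·(-0.6)) / 4 = 23.2/4 = 5.8
  S[X,Y] = ((1.4)·(0) + (-2.6)·(-2) + (3.4)·(0) + (-1.6)·(1) + (-0.6)·(1)) / 4 = 3/4 = 0.75
  S[Y,Y] = ((0)·(0) + (-2)·(-2) + (0)·(0) + (1)·(1) + (1)·(1)) / 4 = 6/4 = 1.5
  S = [[5.8, 0.75],
 [0.75, 1.5]].

Step 3 — invert S. det(S) = 5.8·1.5 - (0.75)² = 8.1375.
  S^{-1} = (1/det) · [[d, -b], [-b, a]] = [[0.1843, -0.0922],
 [-0.0922, 0.7127]].

Step 4 — quadratic form (x̄ - mu_0)^T · S^{-1} · (x̄ - mu_0):
  S^{-1} · (x̄ - mu_0) = (-0.2581, 2.7957),
  (x̄ - mu_0)^T · [...] = (0.6)·(-0.2581) + (4)·(2.7957) = 11.028.

Step 5 — scale by n: T² = 5 · 11.028 = 55.1398.

T² ≈ 55.1398


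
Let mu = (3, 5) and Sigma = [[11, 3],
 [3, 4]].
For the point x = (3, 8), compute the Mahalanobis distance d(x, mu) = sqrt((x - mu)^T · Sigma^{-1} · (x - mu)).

Step 1 — centre the observation: (x - mu) = (0, 3).

Step 2 — invert Sigma. det(Sigma) = 11·4 - (3)² = 35.
  Sigma^{-1} = (1/det) · [[d, -b], [-b, a]] = [[0.1143, -0.0857],
 [-0.0857, 0.3143]].

Step 3 — form the quadratic (x - mu)^T · Sigma^{-1} · (x - mu):
  Sigma^{-1} · (x - mu) = (-0.2571, 0.9429).
  (x - mu)^T · [Sigma^{-1} · (x - mu)] = (0)·(-0.2571) + (3)·(0.9429) = 2.8286.

Step 4 — take square root: d = √(2.8286) ≈ 1.6818.

d(x, mu) = √(2.8286) ≈ 1.6818


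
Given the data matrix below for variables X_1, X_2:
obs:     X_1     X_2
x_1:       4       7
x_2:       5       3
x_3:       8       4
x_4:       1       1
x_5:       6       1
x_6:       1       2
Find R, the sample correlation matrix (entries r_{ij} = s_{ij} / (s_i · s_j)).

Step 1 — column means:
  mean(X_1) = (4 + 5 + 8 + 1 + 6 + 1) / 6 = 25/6 = 4.1667
  mean(X_2) = (7 + 3 + 4 + 1 + 1 + 2) / 6 = 18/6 = 3

Step 2 — sample variances and covariances s[i,j] = (1/(n-1)) · Σ_k (x_{k,i} - mean_i) · (x_{k,j} - mean_j), with n-1 = 5:
  s[X_1,X_1] = ((-0.1667)·(-0.1667) + (0.8333)·(0.8333) + (3.8333)·(3.8333) + (-3.1667)·(-3.1667) + (1.8333)·(1.8333) + (-3.1667)·(-3.1667)) / 5 = 38.8333/5 = 7.7667
  s[X_1,X_2] = ((-0.1667)·(4) + (0.8333)·(0) + (3.8333)·(1) + (-3.1667)·(-2) + (1.8333)·(-2) + (-3.1667)·(-1)) / 5 = 9/5 = 1.8
  s[X_2,X_2] = ((4)·(4) + (0)·(0) + (1)·(1) + (-2)·(-2) + (-2)·(-2) + (-1)·(-1)) / 5 = 26/5 = 5.2
  Sample standard deviations s_i = √(s[i,i]):
  s(X_1) = √(7.7667) = 2.7869
  s(X_2) = √(5.2) = 2.2804

Step 3 — r_{ij} = s_{ij} / (s_i · s_j):
  r[X_1,X_1] = 1 (diagonal).
  r[X_1,X_2] = 1.8 / (2.7869 · 2.2804) = 1.8 / 6.3551 = 0.2832
  r[X_2,X_2] = 1 (diagonal).

R is symmetric with unit diagonal. Assembling:

R = [[1, 0.2832],
 [0.2832, 1]]


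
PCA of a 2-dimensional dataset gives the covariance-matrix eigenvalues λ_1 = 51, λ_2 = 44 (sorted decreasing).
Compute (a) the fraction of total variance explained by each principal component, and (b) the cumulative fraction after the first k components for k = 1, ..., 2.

Step 1 — total variance = trace(Sigma) = Σ λ_i = 51 + 44 = 95.

Step 2 — fraction explained by component i = λ_i / Σ λ:
  PC1: 51/95 = 0.5368
  PC2: 44/95 = 0.4632

Step 3 — cumulative fraction after k components = (λ_1 + ... + λ_k) / Σ λ:
  k = 1: 51/95 = 0.5368
  k = 2: (51 + 44)/95 = 95/95 = 1

Summary (fraction, with percent):

explained: PC1 0.5368 (53.68%), PC2 0.4632 (46.32%);  cumulative: 0.5368, 1


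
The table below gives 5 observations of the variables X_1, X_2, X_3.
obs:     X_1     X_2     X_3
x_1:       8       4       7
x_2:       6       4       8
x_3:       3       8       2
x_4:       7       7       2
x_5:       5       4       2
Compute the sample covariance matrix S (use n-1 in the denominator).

Step 1 — column means:
  mean(X_1) = (8 + 6 + 3 + 7 + 5) / 5 = 29/5 = 5.8
  mean(X_2) = (4 + 4 + 8 + 7 + 4) / 5 = 27/5 = 5.4
  mean(X_3) = (7 + 8 + 2 + 2 + 2) / 5 = 21/5 = 4.2

Step 2 — sample covariance S[i,j] = (1/(n-1)) · Σ_k (x_{k,i} - mean_i) · (x_{k,j} - mean_j), with n-1 = 4.
  S[X_1,X_1] = ((2.2)·(2.2) + (0.2)·(0.2) + (-2.8)·(-2.8) + (1.2)·(1.2) + (-0.8)·(-0.8)) / 4 = 14.8/4 = 3.7
  S[X_1,X_2] = ((2.2)·(-1.4) + (0.2)·(-1.4) + (-2.8)·(2.6) + (1.2)·(1.6) + (-0.8)·(-1.4)) / 4 = -7.6/4 = -1.9
  S[X_1,X_3] = ((2.2)·(2.8) + (0.2)·(3.8) + (-2.8)·(-2.2) + (1.2)·(-2.2) + (-0.8)·(-2.2)) / 4 = 12.2/4 = 3.05
  S[X_2,X_2] = ((-1.4)·(-1.4) + (-1.4)·(-1.4) + (2.6)·(2.6) + (1.6)·(1.6) + (-1.4)·(-1.4)) / 4 = 15.2/4 = 3.8
  S[X_2,X_3] = ((-1.4)·(2.8) + (-1.4)·(3.8) + (2.6)·(-2.2) + (1.6)·(-2.2) + (-1.4)·(-2.2)) / 4 = -15.4/4 = -3.85
  S[X_3,X_3] = ((2.8)·(2.8) + (3.8)·(3.8) + (-2.2)·(-2.2) + (-2.2)·(-2.2) + (-2.2)·(-2.2)) / 4 = 36.8/4 = 9.2

S is symmetric (S[j,i] = S[i,j]). Assembling:

S = [[3.7, -1.9, 3.05],
 [-1.9, 3.8, -3.85],
 [3.05, -3.85, 9.2]]


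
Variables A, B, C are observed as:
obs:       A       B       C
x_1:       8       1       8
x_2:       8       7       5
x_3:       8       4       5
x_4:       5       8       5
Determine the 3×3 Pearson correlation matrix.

Step 1 — column means:
  mean(A) = (8 + 8 + 8 + 5) / 4 = 29/4 = 7.25
  mean(B) = (1 + 7 + 4 + 8) / 4 = 20/4 = 5
  mean(C) = (8 + 5 + 5 + 5) / 4 = 23/4 = 5.75

Step 2 — sample variances and covariances s[i,j] = (1/(n-1)) · Σ_k (x_{k,i} - mean_i) · (x_{k,j} - mean_j), with n-1 = 3:
  s[A,A] = ((0.75)·(0.75) + (0.75)·(0.75) + (0.75)·(0.75) + (-2.25)·(-2.25)) / 3 = 6.75/3 = 2.25
  s[A,B] = ((0.75)·(-4) + (0.75)·(2) + (0.75)·(-1) + (-2.25)·(3)) / 3 = -9/3 = -3
  s[A,C] = ((0.75)·(2.25) + (0.75)·(-0.75) + (0.75)·(-0.75) + (-2.25)·(-0.75)) / 3 = 2.25/3 = 0.75
  s[B,B] = ((-4)·(-4) + (2)·(2) + (-1)·(-1) + (3)·(3)) / 3 = 30/3 = 10
  s[B,C] = ((-4)·(2.25) + (2)·(-0.75) + (-1)·(-0.75) + (3)·(-0.75)) / 3 = -12/3 = -4
  s[C,C] = ((2.25)·(2.25) + (-0.75)·(-0.75) + (-0.75)·(-0.75) + (-0.75)·(-0.75)) / 3 = 6.75/3 = 2.25
  Sample standard deviations s_i = √(s[i,i]):
  s(A) = √(2.25) = 1.5
  s(B) = √(10) = 3.1623
  s(C) = √(2.25) = 1.5

Step 3 — r_{ij} = s_{ij} / (s_i · s_j):
  r[A,A] = 1 (diagonal).
  r[A,B] = -3 / (1.5 · 3.1623) = -3 / 4.7434 = -0.6325
  r[A,C] = 0.75 / (1.5 · 1.5) = 0.75 / 2.25 = 0.3333
  r[B,B] = 1 (diagonal).
  r[B,C] = -4 / (3.1623 · 1.5) = -4 / 4.7434 = -0.8433
  r[C,C] = 1 (diagonal).

R is symmetric with unit diagonal. Assembling:

R = [[1, -0.6325, 0.3333],
 [-0.6325, 1, -0.8433],
 [0.3333, -0.8433, 1]]


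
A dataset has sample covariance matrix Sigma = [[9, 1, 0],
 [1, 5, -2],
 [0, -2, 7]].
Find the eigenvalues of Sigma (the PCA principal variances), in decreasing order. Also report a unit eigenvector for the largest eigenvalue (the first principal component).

Step 1 — characteristic polynomial p(λ) = det(λI - Sigma) = λ³ - tr·λ² + c_1·λ - det, where tr = trace, c_1 = sum of the principal 2×2 minors, det = det(Sigma):
  tr = 9 + 5 + 7 = 21,
  c_1 = (9·5 - (1)²) + (9·7 - (0)²) + (5·7 - (-2)²) = 44 + 63 + 31 = 138,
  det = 9·(5·7 - (-2)²) - (1)·((1)·7 - (-2)·(0)) + (0)·((1)·(-2) - 5·(0)) = 9·(31) - (1)·(7) + (0)·(-2) = 272.
  So p(λ) = λ³ - 21λ² + 138λ - 272.
Step 2 — look for an integer root (rational root theorem: any rational root is an integer divisor of 272). Testing λ = 8:
  p(8) = 512 - 1344 + 1104 - 272 = 0  ✓
  Dividing out (λ - 8): p(λ) = (λ - 8)(λ² - 13λ + 34).
Step 3 — remaining eigenvalues from the quadratic λ² - 13λ + 34 = 0:
  Δ = 13² - 4·34 = 169 - 136 = 33,  λ = (13 ± √33)/2 = (13 ± 5.7446)/2 ≈ 9.3723 or 3.6277.
  Sorted: λ_1 = 9.3723,  λ_2 = 8,  λ_3 = 3.6277  (check: sum = 21 = tr ✓).

Step 4 — unit eigenvector for λ_1 ≈ 9.3723: v spans the null space of (Sigma - λ_1 I), whose rows are
  r_1 = (-0.3723, 1, 0),  r_2 = (1, -4.3723, -2),  r_3 = (0, -2, -2.3723).
  v is orthogonal to every row, so take v ∝ r_1 × r_2 = ((1)·(-2) - (0)·(-4.3723), (0)·(1) - (-0.3723)·(-2), (-0.3723)·(-4.3723) - (1)·(1)) ≈ (-2, -0.7446, 0.6277).
  Rescale (multiply by -1 so the first nonzero entry is positive): u = (2, 0.7446, -0.6277).
  ||u|| = √((2)² + (0.7446)² + (-0.6277)²) = √(4.9484) ≈ 2.2245,  v_1 = u/||u|| ≈ (0.8991, 0.3347, -0.2822) (||v_1|| = 1).

λ_1 = 9.3723,  λ_2 = 8,  λ_3 = 3.6277;  v_1 ≈ (0.8991, 0.3347, -0.2822)


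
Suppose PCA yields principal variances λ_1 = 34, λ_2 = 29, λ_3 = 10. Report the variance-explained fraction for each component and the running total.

Step 1 — total variance = trace(Sigma) = Σ λ_i = 34 + 29 + 10 = 73.

Step 2 — fraction explained by component i = λ_i / Σ λ:
  PC1: 34/73 = 0.4658
  PC2: 29/73 = 0.3973
  PC3: 10/73 = 0.137

Step 3 — cumulative fraction after k components = (λ_1 + ... + λ_k) / Σ λ:
  k = 1: 34/73 = 0.4658
  k = 2: (34 + 29)/73 = 63/73 = 0.863
  k = 3: (34 + 29 + 10)/73 = 73/73 = 1

Summary (fraction, with percent):

explained: PC1 0.4658 (46.58%), PC2 0.3973 (39.73%), PC3 0.137 (13.7%);  cumulative: 0.4658, 0.863, 1


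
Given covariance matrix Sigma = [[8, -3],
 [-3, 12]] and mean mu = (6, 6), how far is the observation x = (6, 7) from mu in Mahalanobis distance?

Step 1 — centre the observation: (x - mu) = (0, 1).

Step 2 — invert Sigma. det(Sigma) = 8·12 - (-3)² = 87.
  Sigma^{-1} = (1/det) · [[d, -b], [-b, a]] = [[0.1379, 0.0345],
 [0.0345, 0.092]].

Step 3 — form the quadratic (x - mu)^T · Sigma^{-1} · (x - mu):
  Sigma^{-1} · (x - mu) = (0.0345, 0.092).
  (x - mu)^T · [Sigma^{-1} · (x - mu)] = (0)·(0.0345) + (1)·(0.092) = 0.092.

Step 4 — take square root: d = √(0.092) ≈ 0.3032.

d(x, mu) = √(0.092) ≈ 0.3032


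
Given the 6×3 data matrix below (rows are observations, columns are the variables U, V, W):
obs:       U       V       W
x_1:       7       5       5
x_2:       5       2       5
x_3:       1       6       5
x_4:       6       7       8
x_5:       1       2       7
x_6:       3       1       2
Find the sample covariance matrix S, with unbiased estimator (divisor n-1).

Step 1 — column means:
  mean(U) = (7 + 5 + 1 + 6 + 1 + 3) / 6 = 23/6 = 3.8333
  mean(V) = (5 + 2 + 6 + 7 + 2 + 1) / 6 = 23/6 = 3.8333
  mean(W) = (5 + 5 + 5 + 8 + 7 + 2) / 6 = 32/6 = 5.3333

Step 2 — sample covariance S[i,j] = (1/(n-1)) · Σ_k (x_{k,i} - mean_i) · (x_{k,j} - mean_j), with n-1 = 5.
  S[U,U] = ((3.1667)·(3.1667) + (1.1667)·(1.1667) + (-2.8333)·(-2.8333) + (2.1667)·(2.1667) + (-2.8333)·(-2.8333) + (-0.8333)·(-0.8333)) / 5 = 32.8333/5 = 6.5667
  S[U,V] = ((3.1667)·(1.1667) + (1.1667)·(-1.8333) + (-2.8333)·(2.1667) + (2.1667)·(3.1667) + (-2.8333)·(-1.8333) + (-0.8333)·(-2.8333)) / 5 = 9.8333/5 = 1.9667
  S[U,W] = ((3.1667)·(-0.3333) + (1.1667)·(-0.3333) + (-2.8333)·(-0.3333) + (2.1667)·(2.6667) + (-2.8333)·(1.6667) + (-0.8333)·(-3.3333)) / 5 = 3.3333/5 = 0.6667
  S[V,V] = ((1.1667)·(1.1667) + (-1.8333)·(-1.8333) + (2.1667)·(2.1667) + (3.1667)·(3.1667) + (-1.8333)·(-1.8333) + (-2.8333)·(-2.8333)) / 5 = 30.8333/5 = 6.1667
  S[V,W] = ((1.1667)·(-0.3333) + (-1.8333)·(-0.3333) + (2.1667)·(-0.3333) + (3.1667)·(2.6667) + (-1.8333)·(1.6667) + (-2.8333)·(-3.3333)) / 5 = 14.3333/5 = 2.8667
  S[W,W] = ((-0.3333)·(-0.3333) + (-0.3333)·(-0.3333) + (-0.3333)·(-0.3333) + (2.6667)·(2.6667) + (1.6667)·(1.6667) + (-3.3333)·(-3.3333)) / 5 = 21.3333/5 = 4.2667

S is symmetric (S[j,i] = S[i,j]). Assembling:

S = [[6.5667, 1.9667, 0.6667],
 [1.9667, 6.1667, 2.8667],
 [0.6667, 2.8667, 4.2667]]


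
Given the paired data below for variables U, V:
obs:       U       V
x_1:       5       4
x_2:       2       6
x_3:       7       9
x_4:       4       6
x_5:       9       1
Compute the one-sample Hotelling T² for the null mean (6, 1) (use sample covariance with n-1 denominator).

Step 1 — sample mean vector:
  mean(U) = (5 + 2 + 7 + 4 + 9) / 5 = 27/5 = 5.4
  mean(V) = (4 + 6 + 9 + 6 + 1) / 5 = 26/5 = 5.2
  x̄ = (5.4, 5.2),  deviation x̄ - mu_0 = (5.4, 5.2) - (6, 1) = (-0.6, 4.2).

Step 2 — sample covariance matrix, S[i,j] = (1/(n-1)) · Σ_k (x_{k,i} - mean_i) · (x_{k,j} - mean_j), divisor n-1 = 4:
  S[U,U] = ((-0.4)·(-0.4) + (-3.4)·(-3.4) + (1.6)·(1.6) + (-1.4)·(-1.4) + (3.6)·(3.6)) / 4 = 29.2/4 = 7.3
  S[U,V] = ((-0.4)·(-1.2) + (-3.4)·(0.8) + (1.6)·(3.8) + (-1.4)·(0.8) + (3.6)·(-4.2)) / 4 = -12.4/4 = -3.1
  S[V,V] = ((-1.2)·(-1.2) + (0.8)·(0.8) + (3.8)·(3.8) + (0.8)·(0.8) + (-4.2)·(-4.2)) / 4 = 34.8/4 = 8.7
  S = [[7.3, -3.1],
 [-3.1, 8.7]].

Step 3 — invert S. det(S) = 7.3·8.7 - (-3.1)² = 53.9.
  S^{-1} = (1/det) · [[d, -b], [-b, a]] = [[0.1614, 0.0575],
 [0.0575, 0.1354]].

Step 4 — quadratic form (x̄ - mu_0)^T · S^{-1} · (x̄ - mu_0):
  S^{-1} · (x̄ - mu_0) = (0.1447, 0.5343),
  (x̄ - mu_0)^T · [...] = (-0.6)·(0.1447) + (4.2)·(0.5343) = 2.1573.

Step 5 — scale by n: T² = 5 · 2.1573 = 10.7866.

T² ≈ 10.7866


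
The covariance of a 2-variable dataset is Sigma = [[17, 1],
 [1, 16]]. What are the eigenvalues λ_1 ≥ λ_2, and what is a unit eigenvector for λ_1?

Step 1 — characteristic polynomial of 2×2 Sigma:
  det(Sigma - λI) = λ² - trace · λ + det = 0.
  trace = 17 + 16 = 33, det = 17·16 - (1)² = 271.
Step 2 — discriminant:
  Δ = trace² - 4·det = 1089 - 1084 = 5.
Step 3 — eigenvalues:
  λ = (trace ± √Δ)/2 = (33 ± 2.2361)/2,
  λ_1 = 17.618,  λ_2 = 15.382.

Step 4 — unit eigenvector for λ_1: solve (Sigma - λ_1 I)v = 0. First row:
  (17 - 17.618)·v_x + (1)·v_y = 0, i.e. (-0.618)·v_x + (1)·v_y = 0,
  so v ∝ (b, λ_1 - a) = (1, 0.618) = u.
  ||u|| = √((1)² + (0.618)²) = √(1.382) ≈ 1.1756,
  v_1 = u/||u|| ≈ (0.8507, 0.5257) (||v_1|| = 1).

λ_1 = 17.618,  λ_2 = 15.382;  v_1 ≈ (0.8507, 0.5257)


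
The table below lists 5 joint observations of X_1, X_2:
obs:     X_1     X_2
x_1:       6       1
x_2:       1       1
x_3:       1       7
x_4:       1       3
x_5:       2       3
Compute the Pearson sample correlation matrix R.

Step 1 — column means:
  mean(X_1) = (6 + 1 + 1 + 1 + 2) / 5 = 11/5 = 2.2
  mean(X_2) = (1 + 1 + 7 + 3 + 3) / 5 = 15/5 = 3

Step 2 — sample variances and covariances s[i,j] = (1/(n-1)) · Σ_k (x_{k,i} - mean_i) · (x_{k,j} - mean_j), with n-1 = 4:
  s[X_1,X_1] = ((3.8)·(3.8) + (-1.2)·(-1.2) + (-1.2)·(-1.2) + (-1.2)·(-1.2) + (-0.2)·(-0.2)) / 4 = 18.8/4 = 4.7
  s[X_1,X_2] = ((3.8)·(-2) + (-1.2)·(-2) + (-1.2)·(4) + (-1.2)·(0) + (-0.2)·(0)) / 4 = -10/4 = -2.5
  s[X_2,X_2] = ((-2)·(-2) + (-2)·(-2) + (4)·(4) + (0)·(0) + (0)·(0)) / 4 = 24/4 = 6
  Sample standard deviations s_i = √(s[i,i]):
  s(X_1) = √(4.7) = 2.1679
  s(X_2) = √(6) = 2.4495

Step 3 — r_{ij} = s_{ij} / (s_i · s_j):
  r[X_1,X_1] = 1 (diagonal).
  r[X_1,X_2] = -2.5 / (2.1679 · 2.4495) = -2.5 / 5.3104 = -0.4708
  r[X_2,X_2] = 1 (diagonal).

R is symmetric with unit diagonal. Assembling:

R = [[1, -0.4708],
 [-0.4708, 1]]


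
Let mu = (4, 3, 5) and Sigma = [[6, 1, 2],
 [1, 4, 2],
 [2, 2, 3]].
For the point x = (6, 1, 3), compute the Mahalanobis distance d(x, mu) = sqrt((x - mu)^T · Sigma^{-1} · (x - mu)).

Step 1 — centre the observation: (x - mu) = (2, -2, -2).

Step 2 — invert Sigma (cofactor / det for 3×3, or solve directly):
  Sigma^{-1} = [[0.2162, 0.027, -0.1622],
 [0.027, 0.3784, -0.2703],
 [-0.1622, -0.2703, 0.6216]].

Step 3 — form the quadratic (x - mu)^T · Sigma^{-1} · (x - mu):
  Sigma^{-1} · (x - mu) = (0.7027, -0.1622, -1.027).
  (x - mu)^T · [Sigma^{-1} · (x - mu)] = (2)·(0.7027) + (-2)·(-0.1622) + (-2)·(-1.027) = 3.7838.

Step 4 — take square root: d = √(3.7838) ≈ 1.9452.

d(x, mu) = √(3.7838) ≈ 1.9452


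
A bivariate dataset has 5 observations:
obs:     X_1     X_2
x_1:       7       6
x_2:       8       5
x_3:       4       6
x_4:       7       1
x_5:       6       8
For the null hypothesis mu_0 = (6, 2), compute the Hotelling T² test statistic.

Step 1 — sample mean vector:
  mean(X_1) = (7 + 8 + 4 + 7 + 6) / 5 = 32/5 = 6.4
  mean(X_2) = (6 + 5 + 6 + 1 + 8) / 5 = 26/5 = 5.2
  x̄ = (6.4, 5.2),  deviation x̄ - mu_0 = (6.4, 5.2) - (6, 2) = (0.4, 3.2).

Step 2 — sample covariance matrix, S[i,j] = (1/(n-1)) · Σ_k (x_{k,i} - mean_i) · (x_{k,j} - mean_j), divisor n-1 = 4:
  S[X_1,X_1] = ((0.6)·(0.6) + (1.6)·(1.6) + (-2.4)·(-2.4) + (0.6)·(0.6) + (-0.4)·(-0.4)) / 4 = 9.2/4 = 2.3
  S[X_1,X_2] = ((0.6)·(0.8) + (1.6)·(-0.2) + (-2.4)·(0.8) + (0.6)·(-4.2) + (-0.4)·(2.8)) / 4 = -5.4/4 = -1.35
  S[X_2,X_2] = ((0.8)·(0.8) + (-0.2)·(-0.2) + (0.8)·(0.8) + (-4.2)·(-4.2) + (2.8)·(2.8)) / 4 = 26.8/4 = 6.7
  S = [[2.3, -1.35],
 [-1.35, 6.7]].

Step 3 — invert S. det(S) = 2.3·6.7 - (-1.35)² = 13.5875.
  S^{-1} = (1/det) · [[d, -b], [-b, a]] = [[0.4931, 0.0994],
 [0.0994, 0.1693]].

Step 4 — quadratic form (x̄ - mu_0)^T · S^{-1} · (x̄ - mu_0):
  S^{-1} · (x̄ - mu_0) = (0.5152, 0.5814),
  (x̄ - mu_0)^T · [...] = (0.4)·(0.5152) + (3.2)·(0.5814) = 2.0666.

Step 5 — scale by n: T² = 5 · 2.0666 = 10.333.

T² ≈ 10.333


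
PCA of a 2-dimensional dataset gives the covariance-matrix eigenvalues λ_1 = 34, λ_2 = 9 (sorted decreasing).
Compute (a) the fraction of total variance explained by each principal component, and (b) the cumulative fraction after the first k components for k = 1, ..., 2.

Step 1 — total variance = trace(Sigma) = Σ λ_i = 34 + 9 = 43.

Step 2 — fraction explained by component i = λ_i / Σ λ:
  PC1: 34/43 = 0.7907
  PC2: 9/43 = 0.2093

Step 3 — cumulative fraction after k components = (λ_1 + ... + λ_k) / Σ λ:
  k = 1: 34/43 = 0.7907
  k = 2: (34 + 9)/43 = 43/43 = 1

Summary (fraction, with percent):

explained: PC1 0.7907 (79.07%), PC2 0.2093 (20.93%);  cumulative: 0.7907, 1


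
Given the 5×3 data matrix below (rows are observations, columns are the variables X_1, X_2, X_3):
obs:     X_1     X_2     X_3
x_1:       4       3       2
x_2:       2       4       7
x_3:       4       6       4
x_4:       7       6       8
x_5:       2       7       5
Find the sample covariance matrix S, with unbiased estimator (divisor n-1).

Step 1 — column means:
  mean(X_1) = (4 + 2 + 4 + 7 + 2) / 5 = 19/5 = 3.8
  mean(X_2) = (3 + 4 + 6 + 6 + 7) / 5 = 26/5 = 5.2
  mean(X_3) = (2 + 7 + 4 + 8 + 5) / 5 = 26/5 = 5.2

Step 2 — sample covariance S[i,j] = (1/(n-1)) · Σ_k (x_{k,i} - mean_i) · (x_{k,j} - mean_j), with n-1 = 4.
  S[X_1,X_1] = ((0.2)·(0.2) + (-1.8)·(-1.8) + (0.2)·(0.2) + (3.2)·(3.2) + (-1.8)·(-1.8)) / 4 = 16.8/4 = 4.2
  S[X_1,X_2] = ((0.2)·(-2.2) + (-1.8)·(-1.2) + (0.2)·(0.8) + (3.2)·(0.8) + (-1.8)·(1.8)) / 4 = 1.2/4 = 0.3
  S[X_1,X_3] = ((0.2)·(-3.2) + (-1.8)·(1.8) + (0.2)·(-1.2) + (3.2)·(2.8) + (-1.8)·(-0.2)) / 4 = 5.2/4 = 1.3
  S[X_2,X_2] = ((-2.2)·(-2.2) + (-1.2)·(-1.2) + (0.8)·(0.8) + (0.8)·(0.8) + (1.8)·(1.8)) / 4 = 10.8/4 = 2.7
  S[X_2,X_3] = ((-2.2)·(-3.2) + (-1.2)·(1.8) + (0.8)·(-1.2) + (0.8)·(2.8) + (1.8)·(-0.2)) / 4 = 5.8/4 = 1.45
  S[X_3,X_3] = ((-3.2)·(-3.2) + (1.8)·(1.8) + (-1.2)·(-1.2) + (2.8)·(2.8) + (-0.2)·(-0.2)) / 4 = 22.8/4 = 5.7

S is symmetric (S[j,i] = S[i,j]). Assembling:

S = [[4.2, 0.3, 1.3],
 [0.3, 2.7, 1.45],
 [1.3, 1.45, 5.7]]


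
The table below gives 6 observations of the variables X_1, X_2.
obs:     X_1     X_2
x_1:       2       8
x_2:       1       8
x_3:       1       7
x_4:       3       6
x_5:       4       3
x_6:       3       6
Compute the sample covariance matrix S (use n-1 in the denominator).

Step 1 — column means:
  mean(X_1) = (2 + 1 + 1 + 3 + 4 + 3) / 6 = 14/6 = 2.3333
  mean(X_2) = (8 + 8 + 7 + 6 + 3 + 6) / 6 = 38/6 = 6.3333

Step 2 — sample covariance S[i,j] = (1/(n-1)) · Σ_k (x_{k,i} - mean_i) · (x_{k,j} - mean_j), with n-1 = 5.
  S[X_1,X_1] = ((-0.3333)·(-0.3333) + (-1.3333)·(-1.3333) + (-1.3333)·(-1.3333) + (0.6667)·(0.6667) + (1.6667)·(1.6667) + (0.6667)·(0.6667)) / 5 = 7.3333/5 = 1.4667
  S[X_1,X_2] = ((-0.3333)·(1.6667) + (-1.3333)·(1.6667) + (-1.3333)·(0.6667) + (0.6667)·(-0.3333) + (1.6667)·(-3.3333) + (0.6667)·(-0.3333)) / 5 = -9.6667/5 = -1.9333
  S[X_2,X_2] = ((1.6667)·(1.6667) + (1.6667)·(1.6667) + (0.6667)·(0.6667) + (-0.3333)·(-0.3333) + (-3.3333)·(-3.3333) + (-0.3333)·(-0.3333)) / 5 = 17.3333/5 = 3.4667

S is symmetric (S[j,i] = S[i,j]). Assembling:

S = [[1.4667, -1.9333],
 [-1.9333, 3.4667]]


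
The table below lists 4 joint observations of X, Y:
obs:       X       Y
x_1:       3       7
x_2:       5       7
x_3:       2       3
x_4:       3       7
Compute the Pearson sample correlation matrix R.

Step 1 — column means:
  mean(X) = (3 + 5 + 2 + 3) / 4 = 13/4 = 3.25
  mean(Y) = (7 + 7 + 3 + 7) / 4 = 24/4 = 6

Step 2 — sample variances and covariances s[i,j] = (1/(n-1)) · Σ_k (x_{k,i} - mean_i) · (x_{k,j} - mean_j), with n-1 = 3:
  s[X,X] = ((-0.25)·(-0.25) + (1.75)·(1.75) + (-1.25)·(-1.25) + (-0.25)·(-0.25)) / 3 = 4.75/3 = 1.5833
  s[X,Y] = ((-0.25)·(1) + (1.75)·(1) + (-1.25)·(-3) + (-0.25)·(1)) / 3 = 5/3 = 1.6667
  s[Y,Y] = ((1)·(1) + (1)·(1) + (-3)·(-3) + (1)·(1)) / 3 = 12/3 = 4
  Sample standard deviations s_i = √(s[i,i]):
  s(X) = √(1.5833) = 1.2583
  s(Y) = √(4) = 2

Step 3 — r_{ij} = s_{ij} / (s_i · s_j):
  r[X,X] = 1 (diagonal).
  r[X,Y] = 1.6667 / (1.2583 · 2) = 1.6667 / 2.5166 = 0.6623
  r[Y,Y] = 1 (diagonal).

R is symmetric with unit diagonal. Assembling:

R = [[1, 0.6623],
 [0.6623, 1]]
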